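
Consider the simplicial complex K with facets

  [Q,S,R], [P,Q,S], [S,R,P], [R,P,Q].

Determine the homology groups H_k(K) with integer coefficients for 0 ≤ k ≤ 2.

We work with the vertex ordering P < Q < R < S. The simplices of K, each written with vertices in increasing order, are:

  0-simplices (4): P, Q, R, S
  1-simplices (6): PQ, PR, PS, QR, QS, RS
  2-simplices (4): PQR, PQS, PRS, QRS

giving chain groups C_0 ≅ Z^4, C_1 ≅ Z^6, C_2 ≅ Z^4.

Boundary ∂_1: C_1 → C_0 is given by ∂[p,q] = [q] − [p].
The 4×6 boundary matrix has rank 3 and Smith normal form diag(1,1,1).

Boundary ∂_2: C_2 → C_1 sends each 2-simplex [p,q,r] to [q,r] − [p,r] + [p,q]. For instance
  ∂PQS = QS − PS + PQ,
  ∂PQR = QR − PR + PQ.
The 6×4 boundary matrix has rank 3 and Smith normal form diag(1,1,1).

Reading off H_k = ker ∂_k / im ∂_{k+1}:

  H_0: rank C_0 − rank ∂_1 = 4 − 3 = 1, and the invariant factors of ∂_1 are all 1, so H_0 = Z.
  H_1: rank ker ∂_1 − rank ∂_2 = (6 − 3) − 3 = 0, and the invariant factors of ∂_2 are all 1, so H_1 = 0.
  H_2: rank ker ∂_2 − rank ∂_3 = (4 − 3) − 0 = 1, and there is no ∂_3, so H_2 = Z.

As a check, the Euler characteristic is 4 − 6 + 4 = 2, which agrees with 1 − 0 + 1 = 2.

H_0 = Z,  H_1 = 0,  H_2 = Z.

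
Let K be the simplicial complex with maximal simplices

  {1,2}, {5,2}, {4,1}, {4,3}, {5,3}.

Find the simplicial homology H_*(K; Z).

H_0 = Z,  H_1 = Z.

We work with the vertex ordering 1 < 2 < 3 < 4 < 5. The simplices of K, each written with vertices in increasing order, are:

  0-simplices (5): [1], [2], [3], [4], [5]
  1-simplices (5): [1,2], [1,4], [2,5], [3,4], [3,5]

Hence C_0 ≅ Z^5, C_1 ≅ Z^5.

The boundary map ∂_1: C_1 → C_0 sends each edge [p,q] (with p < q) to q − p.
The 5×5 boundary matrix has rank 4 and Smith normal form diag(1,1,1,1).

Computing H_k = (kernel of ∂_k) / (image of ∂_{k+1}):

  H_0: rank C_0 − rank ∂_1 = 5 − 4 = 1, and the invariant factors of ∂_1 are all 1, so H_0 ≅ Z.
  H_1: rank ker ∂_1 − rank ∂_2 = (5 − 4) − 0 = 1, and there is no ∂_2, so H_1 ≅ Z.

As a check, the Euler characteristic is 5 − 5 = 0, which agrees with 1 − 1 = 0.
(K is a triangulation of the circle S^1.)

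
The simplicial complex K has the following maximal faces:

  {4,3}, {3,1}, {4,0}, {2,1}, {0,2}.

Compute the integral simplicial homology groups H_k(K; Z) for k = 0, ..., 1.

Order the vertices as 0 < 1 < 2 < 3 < 4. Listing each simplex with vertices in this order, K has dimension 1 with simplices:

  0-simplices (5): [0], [1], [2], [3], [4]
  1-simplices (5): [0,2], [0,4], [1,2], [1,3], [3,4]

giving chain groups C_0 ≅ Z^5, C_1 ≅ Z^5.

∂_1: C_1 → C_0 maps an edge to its endpoints' difference, ∂[p,q] = q − p.
The resulting 5×5 matrix has rank 4, and its Smith normal form has invariant factors (1,1,1,1).

Computing H_k = (kernel of ∂_k) / (image of ∂_{k+1}):

  H_0: rank C_0 − rank ∂_1 = 5 − 4 = 1, and the invariant factors of ∂_1 are all 1, so H_0 ≅ Z.
  H_1: rank ker ∂_1 − rank ∂_2 = (5 − 4) − 0 = 1, and there is no ∂_2, so H_1 ≅ Z.

As a check, the Euler characteristic is 5 − 5 = 0, which agrees with 1 − 1 = 0.

H_0 = Z,  H_1 = Z.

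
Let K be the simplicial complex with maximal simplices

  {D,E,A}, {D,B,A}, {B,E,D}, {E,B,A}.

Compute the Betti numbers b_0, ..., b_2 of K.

Take the total order A < B < D < E on the vertex set. Then K (dimension 2) consists of the simplices:

  0-simplices (4): A, B, D, E
  1-simplices (6): AB, AD, AE, BD, BE, DE
  2-simplices (4): ABD, ABE, ADE, BDE

so the chain groups are C_0 ≅ Z^4, C_1 ≅ Z^6, C_2 ≅ Z^4.

∂_1: C_1 → C_0 sends each edge [p,q] (with p < q) to q − p. For instance
  ∂DE = E − D.
This gives a 4×6 integer matrix of rank 3; reducing to Smith normal form yields diagonal entries (1,1,1).

The boundary map ∂_2: C_2 → C_1 maps a triangle to the signed sum of its edges. For instance
  ∂ABD = BD − AD + AB,
  ∂ADE = DE − AE + AD.
The 6×4 boundary matrix has rank 3 and Smith normal form diag(1,1,1).

From H_k ≅ ker(∂_k) / im(∂_{k+1}) we obtain:

  H_0: rank C_0 − rank ∂_1 = 4 − 3 = 1, and the invariant factors of ∂_1 are all 1, so H_0 = Z.
  H_1: rank ker ∂_1 − rank ∂_2 = (6 − 3) − 3 = 0, and the invariant factors of ∂_2 are all 1, so H_1 = 0.
  H_2: rank ker ∂_2 − rank ∂_3 = (4 − 3) − 0 = 1, and there is no ∂_3, so H_2 = Z.

Hence the Betti numbers are b_0 = 1, b_1 = 0, b_2 = 1.

b_0 = 1, b_1 = 0, b_2 = 1.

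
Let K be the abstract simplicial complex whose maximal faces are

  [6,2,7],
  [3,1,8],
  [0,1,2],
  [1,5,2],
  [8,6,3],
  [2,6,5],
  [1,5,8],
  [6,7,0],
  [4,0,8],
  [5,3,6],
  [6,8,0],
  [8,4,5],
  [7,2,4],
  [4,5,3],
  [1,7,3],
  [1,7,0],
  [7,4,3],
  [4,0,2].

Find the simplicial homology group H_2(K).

Take the total order 0 < 1 < 2 < 3 < 4 < 5 < 6 < 7 < 8 on the vertex set. Then K (dimension 2) consists of the simplices:

  0-simplices (9): [0], [1], [2], [3], [4], [5], [6], [7], [8]
  1-simplices (27): (27 of them)
  2-simplices (18): [0,1,2], [0,1,7], [0,2,4], [0,4,8], [0,6,7], [0,6,8], [1,2,5], [1,3,7], [1,3,8], [1,5,8], [2,4,7], [2,5,6], [2,6,7], [3,4,5], [3,4,7], [3,5,6], [3,6,8], [4,5,8]

Hence C_0 ≅ Z^9, C_1 ≅ Z^27, C_2 ≅ Z^18.

Boundary ∂_1: C_1 → C_0 is given by ∂[p,q] = [q] − [p]. For instance
  ∂[2,4] = [4] − [2].
As a 9×27 matrix over Z this has rank 8, with invariant factors (1,1,1,1,1,1,1,1).

The boundary map ∂_2: C_2 → C_1 sends each 2-simplex [p,q,r] to [q,r] − [p,r] + [p,q]. For instance
  ∂[0,6,8] = [6,8] − [0,8] + [0,6],
  ∂[0,1,2] = [1,2] − [0,2] + [0,1].
As a 27×18 matrix over Z this has rank 18, with invariant factors (1,1,1,1,1,1,1,1,1,1,1,1,1,1,1,1,1,2).

Reading off H_k = ker ∂_k / im ∂_{k+1}:

  H_2: rank ker ∂_2 − rank ∂_3 = (18 − 18) − 0 = 0, and there is no ∂_3, so H_2 = 0.

(K is a triangulation of the Klein bottle.)

H_2 = 0.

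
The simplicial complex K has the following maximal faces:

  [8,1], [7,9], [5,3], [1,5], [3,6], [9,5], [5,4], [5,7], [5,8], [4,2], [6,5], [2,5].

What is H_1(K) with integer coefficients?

H_1 ≅ Z^4.

We work with the vertex ordering 1 < 2 < 3 < 4 < 5 < 6 < 7 < 8 < 9. The simplices of K, each written with vertices in increasing order, are:

  0-simplices (9): [1], [2], [3], [4], [5], [6], [7], [8], [9]
  1-simplices (12): [1,5], [1,8], [2,4], [2,5], [3,5], [3,6], [4,5], [5,6], [5,7], [5,8], [5,9], [7,9]

Hence C_0 ≅ Z^9, C_1 ≅ Z^12.

Boundary ∂_1: C_1 → C_0 is given by ∂[p,q] = [q] − [p]. For instance
  ∂[7,9] = [9] − [7].
The resulting 9×12 matrix has rank 8, and its Smith normal form has invariant factors (1,1,1,1,1,1,1,1).

Now H_k = ker ∂_k / im ∂_{k+1}, so:

  H_1: rank ker ∂_1 − rank ∂_2 = (12 − 8) − 0 = 4, and there is no ∂_2, so H_1 ≅ Z^4.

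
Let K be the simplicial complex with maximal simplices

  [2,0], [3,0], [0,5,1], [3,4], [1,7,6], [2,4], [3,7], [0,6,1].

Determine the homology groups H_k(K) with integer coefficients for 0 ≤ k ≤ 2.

H_0 = Z,  H_1 = Z^2,  H_2 = 0.

Order the vertices as 0 < 1 < 2 < 3 < 4 < 5 < 6 < 7. Listing each simplex with vertices in this order, K has dimension 2 with simplices:

  0-simplices (8): [0], [1], [2], [3], [4], [5], [6], [7]
  1-simplices (12): [0,1], [0,2], [0,3], [0,5], [0,6], [1,5], [1,6], [1,7], [2,4], [3,4], [3,7], [6,7]
  2-simplices (3): [0,1,5], [0,1,6], [1,6,7]

giving chain groups C_0 ≅ Z^8, C_1 ≅ Z^12, C_2 ≅ Z^3.

∂_1: C_1 → C_0 maps an edge to its endpoints' difference, ∂[p,q] = q − p. For instance
  ∂[3,4] = [4] − [3].
As a 8×12 matrix over Z this has rank 7, with invariant factors (1,1,1,1,1,1,1).

Boundary ∂_2: C_2 → C_1 acts by ∂[p,q,r] = [q,r] − [p,r] + [p,q]. For instance
  ∂[1,6,7] = [6,7] − [1,7] + [1,6],
  ∂[0,1,5] = [1,5] − [0,5] + [0,1].
The resulting 12×3 matrix has rank 3, and its Smith normal form has invariant factors (1,1,1).

Reading off H_k = ker ∂_k / im ∂_{k+1}:

  H_0: rank C_0 − rank ∂_1 = 8 − 7 = 1, and the invariant factors of ∂_1 are all 1, so H_0 ≅ Z.
  H_1: rank ker ∂_1 − rank ∂_2 = (12 − 7) − 3 = 2, and the invariant factors of ∂_2 are all 1, so H_1 ≅ Z^2.
  H_2: rank ker ∂_2 − rank ∂_3 = (3 − 3) − 0 = 0, and there is no ∂_3, so H_2 ≅ 0.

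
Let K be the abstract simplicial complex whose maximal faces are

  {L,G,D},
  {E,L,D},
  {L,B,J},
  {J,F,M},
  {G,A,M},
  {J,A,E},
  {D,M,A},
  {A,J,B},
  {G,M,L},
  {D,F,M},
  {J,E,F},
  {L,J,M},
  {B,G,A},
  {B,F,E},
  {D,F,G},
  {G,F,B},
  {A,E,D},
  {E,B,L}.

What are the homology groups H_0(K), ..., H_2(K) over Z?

Fix the vertex order A < B < D < E < F < G < J < L < M and write every simplex with vertices in increasing order. Then dim K = 2 and the simplices of K are:

  0-simplices (9): A, B, D, E, F, G, J, L, M
  1-simplices (27): AB, AD, AE, AG, AJ, AM, BE, BF, BG, BJ, BL, DE, DF, DG, DL, DM, EF, EJ, EL, FG, FJ, FM, GL, GM, JL, JM, LM
  2-simplices (18): ABG, ABJ, ADE, ADM, AEJ, AGM, BEF, BEL, BFG, BJL, DEL, DFG, DFM, DGL, EFJ, FJM, GLM, JLM

so the chain groups are C_0 ≅ Z^9, C_1 ≅ Z^27, C_2 ≅ Z^18.

Boundary ∂_1: C_1 → C_0 maps an edge to its endpoints' difference, ∂[p,q] = q − p. For instance
  ∂BL = L − B.
The 9×27 boundary matrix has rank 8 and Smith normal form diag(1,1,1,1,1,1,1,1).

∂_2: C_2 → C_1 sends each 2-simplex [p,q,r] to [q,r] − [p,r] + [p,q]. For instance
  ∂EFJ = FJ − EJ + EF,
  ∂ABG = BG − AG + AB.
The resulting 27×18 matrix has rank 18, and its Smith normal form has invariant factors (1,1,1,1,1,1,1,1,1,1,1,1,1,1,1,1,1,2).

Reading off H_k = ker ∂_k / im ∂_{k+1}:

  H_0: rank C_0 − rank ∂_1 = 9 − 8 = 1, and the invariant factors of ∂_1 are all 1, so H_0 = Z.
  H_1: rank ker ∂_1 − rank ∂_2 = (27 − 8) − 18 = 1, and ∂_2 has invariant factor 2 > 1, so H_1 = Z × Z/2.
  H_2: rank ker ∂_2 − rank ∂_3 = (18 − 18) − 0 = 0, and there is no ∂_3, so H_2 = 0.

As a check, the Euler characteristic is 9 − 27 + 18 = 0, which agrees with 1 − 1 + 0 = 0.
(K is a triangulation of the Klein bottle.)

H_0 = Z,  H_1 = Z × Z/2,  H_2 = 0.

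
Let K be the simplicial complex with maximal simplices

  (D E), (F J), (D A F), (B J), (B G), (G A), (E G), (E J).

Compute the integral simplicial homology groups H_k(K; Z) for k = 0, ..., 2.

Take the total order A < B < D < E < F < G < J on the vertex set. Then K (dimension 2) consists of the simplices:

  0-simplices (7): A, B, D, E, F, G, J
  1-simplices (10): AD, AF, AG, BG, BJ, DE, DF, EG, EJ, FJ
  2-simplices (1): ADF

Hence C_0 ≅ Z^7, C_1 ≅ Z^10, C_2 ≅ Z^1.

Boundary ∂_1: C_1 → C_0 sends each edge [p,q] (with p < q) to q − p. For instance
  ∂DE = E − D.
The resulting 7×10 matrix has rank 6, and its Smith normal form has invariant factors (1,1,1,1,1,1).

∂_2: C_2 → C_1 acts by ∂[p,q,r] = [q,r] − [p,r] + [p,q]. For instance
  ∂ADF = DF − AF + AD.
As a 10×1 matrix over Z this has rank 1, with invariant factors (1).

Reading off H_k = ker ∂_k / im ∂_{k+1}:

  H_0: rank C_0 − rank ∂_1 = 7 − 6 = 1, and the invariant factors of ∂_1 are all 1, so H_0 = Z.
  H_1: rank ker ∂_1 − rank ∂_2 = (10 − 6) − 1 = 3, and the invariant factors of ∂_2 are all 1, so H_1 = Z^3.
  H_2: rank ker ∂_2 − rank ∂_3 = (1 − 1) − 0 = 0, and there is no ∂_3, so H_2 = 0.

H_0 = Z,  H_1 = Z^3,  H_2 = 0.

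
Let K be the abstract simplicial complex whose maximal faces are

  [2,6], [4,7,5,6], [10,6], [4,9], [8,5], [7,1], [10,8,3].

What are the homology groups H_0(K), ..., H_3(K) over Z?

Order the vertices as 1 < 2 < 3 < 4 < 5 < 6 < 7 < 8 < 9 < 10. Listing each simplex with vertices in this order, K has dimension 3 with simplices:

  0-simplices (10): [1], [2], [3], [4], [5], [6], [7], [8], [9], [10]
  1-simplices (14): [1,7], [2,6], [3,8], [3,10], [4,5], [4,6], [4,7], [4,9], [5,6], [5,7], [5,8], [6,7], [6,10], [8,10]
  2-simplices (5): [3,8,10], [4,5,6], [4,5,7], [4,6,7], [5,6,7]
  3-simplices (1): [4,5,6,7]

giving chain groups C_0 ≅ Z^10, C_1 ≅ Z^14, C_2 ≅ Z^5, C_3 ≅ Z^1.

The boundary map ∂_1: C_1 → C_0 is given by ∂[p,q] = [q] − [p]. For instance
  ∂[6,10] = [10] − [6].
The 10×14 boundary matrix has rank 9 and Smith normal form diag(1,1,1,1,1,1,1,1,1).

∂_2: C_2 → C_1 acts by ∂[p,q,r] = [q,r] − [p,r] + [p,q]. For instance
  ∂[3,8,10] = [8,10] − [3,10] + [3,8],
  ∂[4,6,7] = [6,7] − [4,7] + [4,6].
This gives a 14×5 integer matrix of rank 4; reducing to Smith normal form yields diagonal entries (1,1,1,1).

∂_3: C_3 → C_2 sends each 3-simplex σ to the alternating sum Σ_i (−1)^i (σ with its i-th vertex removed). For instance
  ∂[4,5,6,7] = [5,6,7] − [4,6,7] + [4,5,7] − [4,5,6].
This gives a 5×1 integer matrix of rank 1; reducing to Smith normal form yields diagonal entries (1).

Reading off H_k = ker ∂_k / im ∂_{k+1}:

  H_0: rank C_0 − rank ∂_1 = 10 − 9 = 1, and the invariant factors of ∂_1 are all 1, so H_0 = Z.
  H_1: rank ker ∂_1 − rank ∂_2 = (14 − 9) − 4 = 1, and the invariant factors of ∂_2 are all 1, so H_1 = Z.
  H_2: rank ker ∂_2 − rank ∂_3 = (5 − 4) − 1 = 0, and the invariant factors of ∂_3 are all 1, so H_2 = 0.
  H_3: rank ker ∂_3 − rank ∂_4 = (1 − 1) − 0 = 0, and there is no ∂_4, so H_3 = 0.

H_0 = Z,  H_1 = Z,  H_2 = 0,  H_3 = 0.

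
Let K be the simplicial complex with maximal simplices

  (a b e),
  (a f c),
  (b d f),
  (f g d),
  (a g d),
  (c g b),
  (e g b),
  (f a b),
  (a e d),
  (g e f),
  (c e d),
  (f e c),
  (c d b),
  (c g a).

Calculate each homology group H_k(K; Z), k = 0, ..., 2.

H_0 ≅ Z,  H_1 ≅ Z^2,  H_2 ≅ Z.

Fix the vertex order a < b < c < d < e < f < g and write every simplex with vertices in increasing order. Then dim K = 2 and the simplices of K are:

  0-simplices (7): a, b, c, d, e, f, g
  1-simplices (21): ab, ac, ad, ae, af, ag, bc, bd, be, bf, bg, cd, ce, cf, cg, de, df, dg, ef, eg, fg
  2-simplices (14): abe, abf, acf, acg, ade, adg, bcd, bcg, bdf, beg, cde, cef, dfg, efg

Hence C_0 ≅ Z^7, C_1 ≅ Z^21, C_2 ≅ Z^14.

∂_1: C_1 → C_0 sends each edge [p,q] (with p < q) to q − p. For instance
  ∂ag = g − a.
This gives a 7×21 integer matrix of rank 6; reducing to Smith normal form yields diagonal entries (1,1,1,1,1,1).

Boundary ∂_2: C_2 → C_1 maps a triangle to the signed sum of its edges. For instance
  ∂ade = de − ae + ad,
  ∂bcg = cg − bg + bc.
The 21×14 boundary matrix has rank 13 and Smith normal form diag(1,1,1,1,1,1,1,1,1,1,1,1,1).

From H_k ≅ ker(∂_k) / im(∂_{k+1}) we obtain:

  H_0: rank C_0 − rank ∂_1 = 7 − 6 = 1, and the invariant factors of ∂_1 are all 1, so H_0 = Z.
  H_1: rank ker ∂_1 − rank ∂_2 = (21 − 6) − 13 = 2, and the invariant factors of ∂_2 are all 1, so H_1 = Z^2.
  H_2: rank ker ∂_2 − rank ∂_3 = (14 − 13) − 0 = 1, and there is no ∂_3, so H_2 = Z.

As a check, the Euler characteristic is 7 − 21 + 14 = 0, which agrees with 1 − 2 + 1 = 0.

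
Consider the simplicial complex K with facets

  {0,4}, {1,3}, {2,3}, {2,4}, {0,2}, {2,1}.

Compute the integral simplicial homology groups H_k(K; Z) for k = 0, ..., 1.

H_0 ≅ Z,  H_1 ≅ Z^2.

Take the total order 0 < 1 < 2 < 3 < 4 on the vertex set. Then K (dimension 1) consists of the simplices:

  0-simplices (5): [0], [1], [2], [3], [4]
  1-simplices (6): [0,2], [0,4], [1,2], [1,3], [2,3], [2,4]

Hence C_0 ≅ Z^5, C_1 ≅ Z^6.

∂_1: C_1 → C_0 maps an edge to its endpoints' difference, ∂[p,q] = q − p. For instance
  ∂[1,3] = [3] − [1].
The 5×6 boundary matrix has rank 4 and Smith normal form diag(1,1,1,1).

Computing H_k = (kernel of ∂_k) / (image of ∂_{k+1}):

  H_0: rank C_0 − rank ∂_1 = 5 − 4 = 1, and the invariant factors of ∂_1 are all 1, so H_0 = Z.
  H_1: rank ker ∂_1 − rank ∂_2 = (6 − 4) − 0 = 2, and there is no ∂_2, so H_1 = Z^2.

As a check, the Euler characteristic is 5 − 6 = -1, which agrees with 1 − 2 = -1.
(K is a triangulation of a wedge of 2 circles.)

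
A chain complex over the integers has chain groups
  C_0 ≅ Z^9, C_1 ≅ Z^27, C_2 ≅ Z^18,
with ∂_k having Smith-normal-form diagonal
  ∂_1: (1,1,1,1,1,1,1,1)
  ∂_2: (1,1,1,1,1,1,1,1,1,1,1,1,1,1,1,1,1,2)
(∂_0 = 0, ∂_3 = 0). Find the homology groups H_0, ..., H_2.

H_0 = Z,  H_1 = Z ⊕ Z/2,  H_2 = 0.

H_0: b_0 = 9 − 0 − 8 = 1; torsion from ∂_1 factors > 1: none. So H_0 = Z.
H_1: b_1 = 27 − 8 − 18 = 1; torsion from ∂_2 factors > 1: [2]. So H_1 = Z ⊕ Z/2.
H_2: b_2 = 18 − 18 − 0 = 0; torsion from ∂_3 factors > 1: none. So H_2 = 0.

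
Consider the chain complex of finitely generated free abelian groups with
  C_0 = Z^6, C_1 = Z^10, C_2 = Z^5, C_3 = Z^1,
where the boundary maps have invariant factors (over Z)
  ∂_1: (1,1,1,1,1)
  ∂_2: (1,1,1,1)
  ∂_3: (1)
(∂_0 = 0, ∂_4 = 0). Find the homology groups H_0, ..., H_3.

H_0 = Z,  H_1 = Z,  H_2 = 0,  H_3 = 0.

H_0: b_0 = 6 − 0 − 5 = 1; torsion from ∂_1 factors > 1: none. So H_0 = Z.
H_1: b_1 = 10 − 5 − 4 = 1; torsion from ∂_2 factors > 1: none. So H_1 = Z.
H_2: b_2 = 5 − 4 − 1 = 0; torsion from ∂_3 factors > 1: none. So H_2 = 0.
H_3: b_3 = 1 − 1 − 0 = 0; torsion from ∂_4 factors > 1: none. So H_3 = 0.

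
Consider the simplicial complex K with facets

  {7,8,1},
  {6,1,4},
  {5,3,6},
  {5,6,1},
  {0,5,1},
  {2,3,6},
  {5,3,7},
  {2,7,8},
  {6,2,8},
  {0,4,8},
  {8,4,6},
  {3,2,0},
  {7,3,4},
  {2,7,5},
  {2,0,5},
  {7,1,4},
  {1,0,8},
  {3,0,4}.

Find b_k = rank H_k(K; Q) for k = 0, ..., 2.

b_0 = 1, b_1 = 1, b_2 = 0.

We work with the vertex ordering 0 < 1 < 2 < 3 < 4 < 5 < 6 < 7 < 8. The simplices of K, each written with vertices in increasing order, are:

  0-simplices (9): [0], [1], [2], [3], [4], [5], [6], [7], [8]
  1-simplices (27): (27 of them)
  2-simplices (18): [0,1,5], [0,1,8], [0,2,3], [0,2,5], [0,3,4], [0,4,8], [1,4,6], [1,4,7], [1,5,6], [1,7,8], [2,3,6], [2,5,7], [2,6,8], [2,7,8], [3,4,7], [3,5,6], [3,5,7], [4,6,8]

so the chain groups are C_0 ≅ Z^9, C_1 ≅ Z^27, C_2 ≅ Z^18.

∂_1: C_1 → C_0 maps an edge to its endpoints' difference, ∂[p,q] = q − p. For instance
  ∂[5,7] = [7] − [5].
This gives a 9×27 integer matrix of rank 8; reducing to Smith normal form yields diagonal entries (1,1,1,1,1,1,1,1).

The boundary map ∂_2: C_2 → C_1 sends each 2-simplex [p,q,r] to [q,r] − [p,r] + [p,q]. For instance
  ∂[4,6,8] = [6,8] − [4,8] + [4,6],
  ∂[0,3,4] = [3,4] − [0,4] + [0,3].
As a 27×18 matrix over Z this has rank 18, with invariant factors (1,1,1,1,1,1,1,1,1,1,1,1,1,1,1,1,1,2).

From H_k ≅ ker(∂_k) / im(∂_{k+1}) we obtain:

  H_0: rank C_0 − rank ∂_1 = 9 − 8 = 1, and the invariant factors of ∂_1 are all 1, so H_0 = Z.
  H_1: rank ker ∂_1 − rank ∂_2 = (27 − 8) − 18 = 1, and ∂_2 has invariant factor 2 > 1, so H_1 = Z ⊕ Z/2.
  H_2: rank ker ∂_2 − rank ∂_3 = (18 − 18) − 0 = 0, and there is no ∂_3, so H_2 = 0.

Hence the Betti numbers are b_0 = 1, b_1 = 1, b_2 = 0.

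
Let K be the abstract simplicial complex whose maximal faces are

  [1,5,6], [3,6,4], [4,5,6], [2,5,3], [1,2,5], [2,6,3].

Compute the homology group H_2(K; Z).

H_2 ≅ 0.

We work with the vertex ordering 1 < 2 < 3 < 4 < 5 < 6. The simplices of K, each written with vertices in increasing order, are:

  0-simplices (6): [1], [2], [3], [4], [5], [6]
  1-simplices (12): [1,2], [1,5], [1,6], [2,3], [2,5], [2,6], [3,4], [3,5], [3,6], [4,5], [4,6], [5,6]
  2-simplices (6): [1,2,5], [1,5,6], [2,3,5], [2,3,6], [3,4,6], [4,5,6]

giving chain groups C_0 ≅ Z^6, C_1 ≅ Z^12, C_2 ≅ Z^6.

∂_1: C_1 → C_0 is given by ∂[p,q] = [q] − [p]. For instance
  ∂[3,5] = [5] − [3].
The resulting 6×12 matrix has rank 5, and its Smith normal form has invariant factors (1,1,1,1,1).

Boundary ∂_2: C_2 → C_1 maps a triangle to the signed sum of its edges. For instance
  ∂[4,5,6] = [5,6] − [4,6] + [4,5],
  ∂[2,3,6] = [3,6] − [2,6] + [2,3].
The resulting 12×6 matrix has rank 6, and its Smith normal form has invariant factors (1,1,1,1,1,1).

Computing H_k = (kernel of ∂_k) / (image of ∂_{k+1}):

  H_2: rank ker ∂_2 − rank ∂_3 = (6 − 6) − 0 = 0, and there is no ∂_3, so H_2 ≅ 0.

(K is a triangulation of the cylinder S^1 x I.)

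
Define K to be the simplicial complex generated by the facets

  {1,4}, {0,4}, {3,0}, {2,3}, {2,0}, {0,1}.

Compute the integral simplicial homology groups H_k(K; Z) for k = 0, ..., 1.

H_0 = Z,  H_1 = Z^2.

Take the total order 0 < 1 < 2 < 3 < 4 on the vertex set. Then K (dimension 1) consists of the simplices:

  0-simplices (5): [0], [1], [2], [3], [4]
  1-simplices (6): [0,1], [0,2], [0,3], [0,4], [1,4], [2,3]

giving chain groups C_0 ≅ Z^5, C_1 ≅ Z^6.

Boundary ∂_1: C_1 → C_0 maps an edge to its endpoints' difference, ∂[p,q] = q − p. For instance
  ∂[2,3] = [3] − [2].
The 5×6 boundary matrix has rank 4 and Smith normal form diag(1,1,1,1).

Now H_k = ker ∂_k / im ∂_{k+1}, so:

  H_0: rank C_0 − rank ∂_1 = 5 − 4 = 1, and the invariant factors of ∂_1 are all 1, so H_0 ≅ Z.
  H_1: rank ker ∂_1 − rank ∂_2 = (6 − 4) − 0 = 2, and there is no ∂_2, so H_1 ≅ Z^2.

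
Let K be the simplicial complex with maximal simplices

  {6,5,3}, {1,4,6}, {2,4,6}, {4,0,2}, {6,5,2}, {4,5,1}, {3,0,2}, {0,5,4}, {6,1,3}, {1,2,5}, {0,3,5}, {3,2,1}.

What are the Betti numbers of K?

Take the total order 0 < 1 < 2 < 3 < 4 < 5 < 6 on the vertex set. Then K (dimension 2) consists of the simplices:

  0-simplices (7): [0], [1], [2], [3], [4], [5], [6]
  1-simplices (18): [0,2], [0,3], [0,4], [0,5], [1,2], [1,3], [1,4], [1,5], [1,6], [2,3], [2,4], [2,5], [2,6], [3,5], [3,6], [4,5], [4,6], [5,6]
  2-simplices (12): [0,2,3], [0,2,4], [0,3,5], [0,4,5], [1,2,3], [1,2,5], [1,3,6], [1,4,5], [1,4,6], [2,4,6], [2,5,6], [3,5,6]

so the chain groups are C_0 ≅ Z^7, C_1 ≅ Z^18, C_2 ≅ Z^12.

The boundary map ∂_1: C_1 → C_0 sends each edge [p,q] (with p < q) to q − p.
As a 7×18 matrix over Z this has rank 6, with invariant factors (1,1,1,1,1,1).

The boundary map ∂_2: C_2 → C_1 sends each 2-simplex [p,q,r] to [q,r] − [p,r] + [p,q]. For instance
  ∂[2,5,6] = [5,6] − [2,6] + [2,5],
  ∂[0,2,4] = [2,4] − [0,4] + [0,2].
As a 18×12 matrix over Z this has rank 12, with invariant factors (1,1,1,1,1,1,1,1,1,1,1,2).

From H_k ≅ ker(∂_k) / im(∂_{k+1}) we obtain:

  H_0: rank C_0 − rank ∂_1 = 7 − 6 = 1, and the invariant factors of ∂_1 are all 1, so H_0 ≅ Z.
  H_1: rank ker ∂_1 − rank ∂_2 = (18 − 6) − 12 = 0, and ∂_2 has invariant factor 2 > 1, so H_1 ≅ Z/2.
  H_2: rank ker ∂_2 − rank ∂_3 = (12 − 12) − 0 = 0, and there is no ∂_3, so H_2 ≅ 0.

As a check, the Euler characteristic is 7 − 18 + 12 = 1, which agrees with 1 − 0 + 0 = 1.
(K is a triangulation of the real projective plane RP^2.)

Hence the Betti numbers are b_0 = 1, b_1 = 0, b_2 = 0.

b_0 = 1, b_1 = 0, b_2 = 0.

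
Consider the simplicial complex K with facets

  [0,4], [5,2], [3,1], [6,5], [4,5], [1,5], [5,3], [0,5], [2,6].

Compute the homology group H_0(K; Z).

H_0 = Z.

We work with the vertex ordering 0 < 1 < 2 < 3 < 4 < 5 < 6. The simplices of K, each written with vertices in increasing order, are:

  0-simplices (7): [0], [1], [2], [3], [4], [5], [6]
  1-simplices (9): [0,4], [0,5], [1,3], [1,5], [2,5], [2,6], [3,5], [4,5], [5,6]

so the chain groups are C_0 ≅ Z^7, C_1 ≅ Z^9.

Boundary ∂_1: C_1 → C_0 is given by ∂[p,q] = [q] − [p]. For instance
  ∂[1,5] = [5] − [1].
The 7×9 boundary matrix has rank 6 and Smith normal form diag(1,1,1,1,1,1).

Computing H_k = (kernel of ∂_k) / (image of ∂_{k+1}):

  H_0: rank C_0 − rank ∂_1 = 7 − 6 = 1, and the invariant factors of ∂_1 are all 1, so H_0 = Z.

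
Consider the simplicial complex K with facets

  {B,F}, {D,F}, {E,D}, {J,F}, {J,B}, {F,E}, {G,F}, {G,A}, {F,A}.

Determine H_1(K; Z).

K has 7 vertices, 9 edges.
rank ∂_1 = 6, rank ∂_2 = 0 ⇒ b_1 = 9 − 6 − 0 = 3. So H_1 ≅ Z^3.

H_1 ≅ Z^3.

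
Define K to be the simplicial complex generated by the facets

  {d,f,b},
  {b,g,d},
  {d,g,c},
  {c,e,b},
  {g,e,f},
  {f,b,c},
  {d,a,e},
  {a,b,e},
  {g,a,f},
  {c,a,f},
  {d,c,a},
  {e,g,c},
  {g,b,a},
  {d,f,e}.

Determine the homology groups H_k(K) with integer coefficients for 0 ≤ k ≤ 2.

Take the total order a < b < c < d < e < f < g on the vertex set. Then K (dimension 2) consists of the simplices:

  0-simplices (7): a, b, c, d, e, f, g
  1-simplices (21): ab, ac, ad, ae, af, ag, bc, bd, be, bf, bg, cd, ce, cf, cg, de, df, dg, ef, eg, fg
  2-simplices (14): abe, abg, acd, acf, ade, afg, bce, bcf, bdf, bdg, cdg, ceg, def, efg

giving chain groups C_0 ≅ Z^7, C_1 ≅ Z^21, C_2 ≅ Z^14.

Boundary ∂_1: C_1 → C_0 is given by ∂[p,q] = [q] − [p].
The 7×21 boundary matrix has rank 6 and Smith normal form diag(1,1,1,1,1,1).

Boundary ∂_2: C_2 → C_1 maps a triangle to the signed sum of its edges. For instance
  ∂bdf = df − bf + bd,
  ∂ceg = eg − cg + ce.
The resulting 21×14 matrix has rank 13, and its Smith normal form has invariant factors (1,1,1,1,1,1,1,1,1,1,1,1,1).

Now H_k = ker ∂_k / im ∂_{k+1}, so:

  H_0: rank C_0 − rank ∂_1 = 7 − 6 = 1, and the invariant factors of ∂_1 are all 1, so H_0 ≅ Z.
  H_1: rank ker ∂_1 − rank ∂_2 = (21 − 6) − 13 = 2, and the invariant factors of ∂_2 are all 1, so H_1 ≅ Z^2.
  H_2: rank ker ∂_2 − rank ∂_3 = (14 − 13) − 0 = 1, and there is no ∂_3, so H_2 ≅ Z.

As a check, the Euler characteristic is 7 − 21 + 14 = 0, which agrees with 1 − 2 + 1 = 0.

H_0 ≅ Z,  H_1 ≅ Z^2,  H_2 ≅ Z.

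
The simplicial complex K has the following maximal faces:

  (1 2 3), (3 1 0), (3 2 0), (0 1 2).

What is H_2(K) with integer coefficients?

H_2 ≅ Z.

Take the total order 0 < 1 < 2 < 3 on the vertex set. Then K (dimension 2) consists of the simplices:

  0-simplices (4): [0], [1], [2], [3]
  1-simplices (6): [0,1], [0,2], [0,3], [1,2], [1,3], [2,3]
  2-simplices (4): [0,1,2], [0,1,3], [0,2,3], [1,2,3]

giving chain groups C_0 ≅ Z^4, C_1 ≅ Z^6, C_2 ≅ Z^4.

Boundary ∂_1: C_1 → C_0 is given by ∂[p,q] = [q] − [p].
This gives a 4×6 integer matrix of rank 3; reducing to Smith normal form yields diagonal entries (1,1,1).

The boundary map ∂_2: C_2 → C_1 sends each 2-simplex [p,q,r] to [q,r] − [p,r] + [p,q]. For instance
  ∂[0,1,3] = [1,3] − [0,3] + [0,1],
  ∂[1,2,3] = [2,3] − [1,3] + [1,2].
The resulting 6×4 matrix has rank 3, and its Smith normal form has invariant factors (1,1,1).

Now H_k = ker ∂_k / im ∂_{k+1}, so:

  H_2: rank ker ∂_2 − rank ∂_3 = (4 − 3) − 0 = 1, and there is no ∂_3, so H_2 ≅ Z.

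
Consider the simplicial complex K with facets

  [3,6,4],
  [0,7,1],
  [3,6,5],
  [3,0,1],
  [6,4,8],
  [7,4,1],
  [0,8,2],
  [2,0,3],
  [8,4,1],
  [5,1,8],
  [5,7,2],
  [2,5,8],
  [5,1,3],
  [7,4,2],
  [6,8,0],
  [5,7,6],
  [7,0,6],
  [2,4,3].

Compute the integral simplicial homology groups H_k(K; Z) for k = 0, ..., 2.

H_0 ≅ Z,  H_1 ≅ Z^2,  H_2 ≅ Z.

Order the vertices as 0 < 1 < 2 < 3 < 4 < 5 < 6 < 7 < 8. Listing each simplex with vertices in this order, K has dimension 2 with simplices:

  0-simplices (9): [0], [1], [2], [3], [4], [5], [6], [7], [8]
  1-simplices (27): (27 of them)
  2-simplices (18): [0,1,3], [0,1,7], [0,2,3], [0,2,8], [0,6,7], [0,6,8], [1,3,5], [1,4,7], [1,4,8], [1,5,8], [2,3,4], [2,4,7], [2,5,7], [2,5,8], [3,4,6], [3,5,6], [4,6,8], [5,6,7]

giving chain groups C_0 ≅ Z^9, C_1 ≅ Z^27, C_2 ≅ Z^18.

∂_1: C_1 → C_0 sends each edge [p,q] (with p < q) to q − p.
As a 9×27 matrix over Z this has rank 8, with invariant factors (1,1,1,1,1,1,1,1).

The boundary map ∂_2: C_2 → C_1 sends each 2-simplex [p,q,r] to [q,r] − [p,r] + [p,q]. For instance
  ∂[0,1,7] = [1,7] − [0,7] + [0,1],
  ∂[0,6,7] = [6,7] − [0,7] + [0,6].
The resulting 27×18 matrix has rank 17, and its Smith normal form has invariant factors (1,1,1,1,1,1,1,1,1,1,1,1,1,1,1,1,1).

Now H_k = ker ∂_k / im ∂_{k+1}, so:

  H_0: rank C_0 − rank ∂_1 = 9 − 8 = 1, and the invariant factors of ∂_1 are all 1, so H_0 ≅ Z.
  H_1: rank ker ∂_1 − rank ∂_2 = (27 − 8) − 17 = 2, and the invariant factors of ∂_2 are all 1, so H_1 ≅ Z^2.
  H_2: rank ker ∂_2 − rank ∂_3 = (18 − 17) − 0 = 1, and there is no ∂_3, so H_2 ≅ Z.

(K is a triangulation of the torus T^2.)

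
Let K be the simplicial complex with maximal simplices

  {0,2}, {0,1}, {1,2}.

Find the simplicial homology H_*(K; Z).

H_0 = Z,  H_1 = Z.

K has 3 vertices, 3 edges.
rank ∂_0 = 0, rank ∂_1 = 2 ⇒ b_0 = 3 − 0 − 2 = 1; all invariant factors of ∂_1 are 1 so no torsion. So H_0 = Z.
rank ∂_1 = 2, rank ∂_2 = 0 ⇒ b_1 = 3 − 2 − 0 = 1. So H_1 = Z.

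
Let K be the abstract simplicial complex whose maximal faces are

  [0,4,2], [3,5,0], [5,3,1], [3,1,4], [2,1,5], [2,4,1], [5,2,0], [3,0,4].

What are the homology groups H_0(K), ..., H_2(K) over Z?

H_0 = Z,  H_1 = 0,  H_2 = Z.

K has 6 vertices, 12 edges, 8 triangles.
rank ∂_0 = 0, rank ∂_1 = 5 ⇒ b_0 = 6 − 0 − 5 = 1; all invariant factors of ∂_1 are 1 so no torsion. So H_0 ≅ Z.
rank ∂_1 = 5, rank ∂_2 = 7 ⇒ b_1 = 12 − 5 − 7 = 0; all invariant factors of ∂_2 are 1 so no torsion. So H_1 ≅ 0.
rank ∂_2 = 7, rank ∂_3 = 0 ⇒ b_2 = 8 − 7 − 0 = 1. So H_2 ≅ Z.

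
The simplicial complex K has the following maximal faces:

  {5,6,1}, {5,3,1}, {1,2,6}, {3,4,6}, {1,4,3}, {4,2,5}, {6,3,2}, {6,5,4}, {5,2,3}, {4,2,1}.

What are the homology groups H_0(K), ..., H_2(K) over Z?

H_0 ≅ Z,  H_1 ≅ Z/2,  H_2 = 0.

Take the total order 1 < 2 < 3 < 4 < 5 < 6 on the vertex set. Then K (dimension 2) consists of the simplices:

  0-simplices (6): [1], [2], [3], [4], [5], [6]
  1-simplices (15): [1,2], [1,3], [1,4], [1,5], [1,6], [2,3], [2,4], [2,5], [2,6], [3,4], [3,5], [3,6], [4,5], [4,6], [5,6]
  2-simplices (10): [1,2,4], [1,2,6], [1,3,4], [1,3,5], [1,5,6], [2,3,5], [2,3,6], [2,4,5], [3,4,6], [4,5,6]

giving chain groups C_0 ≅ Z^6, C_1 ≅ Z^15, C_2 ≅ Z^10.

Boundary ∂_1: C_1 → C_0 maps an edge to its endpoints' difference, ∂[p,q] = q − p. For instance
  ∂[3,6] = [6] − [3].
This gives a 6×15 integer matrix of rank 5; reducing to Smith normal form yields diagonal entries (1,1,1,1,1).

Boundary ∂_2: C_2 → C_1 sends each 2-simplex [p,q,r] to [q,r] − [p,r] + [p,q]. For instance
  ∂[1,3,4] = [3,4] − [1,4] + [1,3],
  ∂[2,3,5] = [3,5] − [2,5] + [2,3].
The 15×10 boundary matrix has rank 10 and Smith normal form diag(1,1,1,1,1,1,1,1,1,2).

Reading off H_k = ker ∂_k / im ∂_{k+1}:

  H_0: rank C_0 − rank ∂_1 = 6 − 5 = 1, and the invariant factors of ∂_1 are all 1, so H_0 ≅ Z.
  H_1: rank ker ∂_1 − rank ∂_2 = (15 − 5) − 10 = 0, and ∂_2 has invariant factor 2 > 1, so H_1 ≅ Z/2.
  H_2: rank ker ∂_2 − rank ∂_3 = (10 − 10) − 0 = 0, and there is no ∂_3, so H_2 ≅ 0.

As a check, the Euler characteristic is 6 − 15 + 10 = 1, which agrees with 1 − 0 + 0 = 1.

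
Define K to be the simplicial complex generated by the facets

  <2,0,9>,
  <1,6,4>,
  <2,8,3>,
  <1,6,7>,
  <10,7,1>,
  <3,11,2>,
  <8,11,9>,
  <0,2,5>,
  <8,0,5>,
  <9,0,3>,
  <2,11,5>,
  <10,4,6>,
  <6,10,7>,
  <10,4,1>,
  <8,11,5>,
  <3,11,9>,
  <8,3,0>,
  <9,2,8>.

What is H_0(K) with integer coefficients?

We work with the vertex ordering 0 < 1 < 2 < 3 < 4 < 5 < 6 < 7 < 8 < 9 < 10 < 11. The simplices of K, each written with vertices in increasing order, are:

  0-simplices (12): [0], [1], [2], [3], [4], [5], [6], [7], [8], [9], [10], [11]
  1-simplices (27): (27 of them)
  2-simplices (18): (18 of them)

giving chain groups C_0 ≅ Z^12, C_1 ≅ Z^27, C_2 ≅ Z^18.

∂_1: C_1 → C_0 sends each edge [p,q] (with p < q) to q − p. For instance
  ∂[2,11] = [11] − [2].
The resulting 12×27 matrix has rank 10, and its Smith normal form has invariant factors (1,1,1,1,1,1,1,1,1,1).

Boundary ∂_2: C_2 → C_1 maps a triangle to the signed sum of its edges. For instance
  ∂[0,3,9] = [3,9] − [0,9] + [0,3],
  ∂[2,5,11] = [5,11] − [2,11] + [2,5].
This gives a 27×18 integer matrix of rank 17; reducing to Smith normal form yields diagonal entries (1,1,1,1,1,1,1,1,1,1,1,1,1,1,1,1,2).

Reading off H_k = ker ∂_k / im ∂_{k+1}:

  H_0: rank C_0 − rank ∂_1 = 12 − 10 = 2, and the invariant factors of ∂_1 are all 1, so H_0 = Z^2.

H_0 = Z^2.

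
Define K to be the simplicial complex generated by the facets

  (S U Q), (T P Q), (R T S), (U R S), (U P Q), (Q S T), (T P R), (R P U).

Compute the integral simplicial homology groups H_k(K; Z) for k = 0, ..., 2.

Order the vertices as P < Q < R < S < T < U. Listing each simplex with vertices in this order, K has dimension 2 with simplices:

  0-simplices (6): P, Q, R, S, T, U
  1-simplices (12): PQ, PR, PT, PU, QS, QT, QU, RS, RT, RU, ST, SU
  2-simplices (8): PQT, PQU, PRT, PRU, QST, QSU, RST, RSU

giving chain groups C_0 ≅ Z^6, C_1 ≅ Z^12, C_2 ≅ Z^8.

The boundary map ∂_1: C_1 → C_0 sends each edge [p,q] (with p < q) to q − p.
The resulting 6×12 matrix has rank 5, and its Smith normal form has invariant factors (1,1,1,1,1).

∂_2: C_2 → C_1 acts by ∂[p,q,r] = [q,r] − [p,r] + [p,q]. For instance
  ∂RSU = SU − RU + RS,
  ∂QST = ST − QT + QS.
The 12×8 boundary matrix has rank 7 and Smith normal form diag(1,1,1,1,1,1,1).

Now H_k = ker ∂_k / im ∂_{k+1}, so:

  H_0: rank C_0 − rank ∂_1 = 6 − 5 = 1, and the invariant factors of ∂_1 are all 1, so H_0 = Z.
  H_1: rank ker ∂_1 − rank ∂_2 = (12 − 5) − 7 = 0, and the invariant factors of ∂_2 are all 1, so H_1 = 0.
  H_2: rank ker ∂_2 − rank ∂_3 = (8 − 7) − 0 = 1, and there is no ∂_3, so H_2 = Z.

H_0 = Z,  H_1 = 0,  H_2 = Z.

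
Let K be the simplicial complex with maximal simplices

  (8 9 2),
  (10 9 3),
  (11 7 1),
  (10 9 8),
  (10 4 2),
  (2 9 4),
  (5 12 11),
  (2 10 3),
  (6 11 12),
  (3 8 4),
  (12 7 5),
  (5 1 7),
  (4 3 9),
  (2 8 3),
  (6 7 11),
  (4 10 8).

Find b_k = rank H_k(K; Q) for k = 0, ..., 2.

Take the total order 1 < 2 < 3 < 4 < 5 < 6 < 7 < 8 < 9 < 10 < 11 < 12 on the vertex set. Then K (dimension 2) consists of the simplices:

  0-simplices (12): [1], [2], [3], [4], [5], [6], [7], [8], [9], [10], [11], [12]
  1-simplices (27): (27 of them)
  2-simplices (16): [1,5,7], [1,7,11], [2,3,8], [2,3,10], [2,4,9], [2,4,10], [2,8,9], [3,4,8], [3,4,9], [3,9,10], [4,8,10], [5,7,12], [5,11,12], [6,7,11], [6,11,12], [8,9,10]

so the chain groups are C_0 ≅ Z^12, C_1 ≅ Z^27, C_2 ≅ Z^16.

The boundary map ∂_1: C_1 → C_0 is given by ∂[p,q] = [q] − [p]. For instance
  ∂[5,12] = [12] − [5].
As a 12×27 matrix over Z this has rank 10, with invariant factors (1,1,1,1,1,1,1,1,1,1).

Boundary ∂_2: C_2 → C_1 maps a triangle to the signed sum of its edges. For instance
  ∂[5,11,12] = [11,12] − [5,12] + [5,11],
  ∂[4,8,10] = [8,10] − [4,10] + [4,8].
As a 27×16 matrix over Z this has rank 16, with invariant factors (1,1,1,1,1,1,1,1,1,1,1,1,1,1,1,2).

Reading off H_k = ker ∂_k / im ∂_{k+1}:

  H_0: rank C_0 − rank ∂_1 = 12 − 10 = 2, and the invariant factors of ∂_1 are all 1, so H_0 ≅ Z^2.
  H_1: rank ker ∂_1 − rank ∂_2 = (27 − 10) − 16 = 1, and ∂_2 has invariant factor 2 > 1, so H_1 ≅ Z ⊕ Z/2.
  H_2: rank ker ∂_2 − rank ∂_3 = (16 − 16) − 0 = 0, and there is no ∂_3, so H_2 ≅ 0.

Hence the Betti numbers are b_0 = 2, b_1 = 1, b_2 = 0.

b_0 = 2, b_1 = 1, b_2 = 0.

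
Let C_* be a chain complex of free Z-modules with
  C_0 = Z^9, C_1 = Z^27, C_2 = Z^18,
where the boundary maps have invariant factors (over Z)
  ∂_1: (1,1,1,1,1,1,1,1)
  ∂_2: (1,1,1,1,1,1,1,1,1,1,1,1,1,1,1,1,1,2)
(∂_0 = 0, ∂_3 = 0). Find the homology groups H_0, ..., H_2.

H_0: b_0 = 9 − 0 − 8 = 1; torsion from ∂_1 factors > 1: none. So H_0 ≅ Z.
H_1: b_1 = 27 − 8 − 18 = 1; torsion from ∂_2 factors > 1: [2]. So H_1 ≅ Z × Z/2.
H_2: b_2 = 18 − 18 − 0 = 0; torsion from ∂_3 factors > 1: none. So H_2 ≅ 0.

H_0 ≅ Z,  H_1 ≅ Z × Z/2,  H_2 = 0.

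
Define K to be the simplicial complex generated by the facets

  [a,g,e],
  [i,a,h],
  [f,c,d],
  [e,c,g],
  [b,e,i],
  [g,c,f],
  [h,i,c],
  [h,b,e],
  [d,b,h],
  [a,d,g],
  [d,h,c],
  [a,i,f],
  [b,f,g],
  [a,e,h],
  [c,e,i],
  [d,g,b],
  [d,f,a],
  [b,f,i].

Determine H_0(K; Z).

H_0 ≅ Z.

Order the vertices as a < b < c < d < e < f < g < h < i. Listing each simplex with vertices in this order, K has dimension 2 with simplices:

  0-simplices (9): a, b, c, d, e, f, g, h, i
  1-simplices (27): ad, ae, af, ag, ah, ai, bd, be, bf, bg, bh, bi, cd, ce, cf, cg, ch, ci, df, dg, dh, eg, eh, ei, fg, fi, hi
  2-simplices (18): adf, adg, aeg, aeh, afi, ahi, bdg, bdh, beh, bei, bfg, bfi, cdf, cdh, ceg, cei, cfg, chi

so the chain groups are C_0 ≅ Z^9, C_1 ≅ Z^27, C_2 ≅ Z^18.

The boundary map ∂_1: C_1 → C_0 is given by ∂[p,q] = [q] − [p].
As a 9×27 matrix over Z this has rank 8, with invariant factors (1,1,1,1,1,1,1,1).

The boundary map ∂_2: C_2 → C_1 maps a triangle to the signed sum of its edges. For instance
  ∂aeh = eh − ah + ae,
  ∂cdf = df − cf + cd.
The 27×18 boundary matrix has rank 18 and Smith normal form diag(1,1,1,1,1,1,1,1,1,1,1,1,1,1,1,1,1,2).

Reading off H_k = ker ∂_k / im ∂_{k+1}:

  H_0: rank C_0 − rank ∂_1 = 9 − 8 = 1, and the invariant factors of ∂_1 are all 1, so H_0 ≅ Z.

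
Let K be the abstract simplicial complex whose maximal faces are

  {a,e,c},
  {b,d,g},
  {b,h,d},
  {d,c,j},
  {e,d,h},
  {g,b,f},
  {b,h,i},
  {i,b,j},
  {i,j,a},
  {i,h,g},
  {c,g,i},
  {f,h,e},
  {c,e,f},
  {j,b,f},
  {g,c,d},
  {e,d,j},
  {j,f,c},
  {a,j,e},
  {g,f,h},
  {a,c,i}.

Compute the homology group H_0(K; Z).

Take the total order a < b < c < d < e < f < g < h < i < j on the vertex set. Then K (dimension 2) consists of the simplices:

  0-simplices (10): a, b, c, d, e, f, g, h, i, j
  1-simplices (30): ac, ae, ai, aj, bd, bf, bg, bh, bi, bj, cd, ce, cf, cg, ci, cj, de, dg, dh, dj, ef, eh, ej, fg, fh, fj, gh, gi, hi, ij
  2-simplices (20): ace, aci, aej, aij, bdg, bdh, bfg, bfj, bhi, bij, cdg, cdj, cef, cfj, cgi, deh, dej, efh, fgh, ghi

so the chain groups are C_0 ≅ Z^10, C_1 ≅ Z^30, C_2 ≅ Z^20.

∂_1: C_1 → C_0 sends each edge [p,q] (with p < q) to q − p.
The 10×30 boundary matrix has rank 9 and Smith normal form diag(1,1,1,1,1,1,1,1,1).

∂_2: C_2 → C_1 acts by ∂[p,q,r] = [q,r] − [p,r] + [p,q]. For instance
  ∂bij = ij − bj + bi,
  ∂cfj = fj − cj + cf.
The resulting 30×20 matrix has rank 20, and its Smith normal form has invariant factors (1,1,1,1,1,1,1,1,1,1,1,1,1,1,1,1,1,1,1,2).

From H_k ≅ ker(∂_k) / im(∂_{k+1}) we obtain:

  H_0: rank C_0 − rank ∂_1 = 10 − 9 = 1, and the invariant factors of ∂_1 are all 1, so H_0 = Z.

H_0 = Z.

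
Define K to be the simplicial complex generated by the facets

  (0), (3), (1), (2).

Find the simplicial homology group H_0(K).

H_0 ≅ Z^4.

Fix the vertex order 0 < 1 < 2 < 3 and write every simplex with vertices in increasing order. Then dim K = 0 and the simplices of K are:

  0-simplices (4): [0], [1], [2], [3]

so the chain groups are C_0 ≅ Z^4.

From H_k ≅ ker(∂_k) / im(∂_{k+1}) we obtain:

  H_0: rank C_0 − rank ∂_1 = 4 − 0 = 4, and there is no ∂_1, so H_0 = Z^4.

(K is a triangulation of a set of 4 points.)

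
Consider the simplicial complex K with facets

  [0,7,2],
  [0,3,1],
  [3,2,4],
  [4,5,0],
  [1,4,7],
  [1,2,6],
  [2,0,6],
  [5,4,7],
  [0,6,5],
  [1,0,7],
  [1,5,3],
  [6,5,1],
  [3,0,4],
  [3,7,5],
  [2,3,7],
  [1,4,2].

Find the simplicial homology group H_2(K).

H_2 ≅ Z.

Fix the vertex order 0 < 1 < 2 < 3 < 4 < 5 < 6 < 7 and write every simplex with vertices in increasing order. Then dim K = 2 and the simplices of K are:

  0-simplices (8): [0], [1], [2], [3], [4], [5], [6], [7]
  1-simplices (24): (24 of them)
  2-simplices (16): [0,1,3], [0,1,7], [0,2,6], [0,2,7], [0,3,4], [0,4,5], [0,5,6], [1,2,4], [1,2,6], [1,3,5], [1,4,7], [1,5,6], [2,3,4], [2,3,7], [3,5,7], [4,5,7]

so the chain groups are C_0 ≅ Z^8, C_1 ≅ Z^24, C_2 ≅ Z^16.

∂_1: C_1 → C_0 sends each edge [p,q] (with p < q) to q − p. For instance
  ∂[0,3] = [3] − [0].
The 8×24 boundary matrix has rank 7 and Smith normal form diag(1,1,1,1,1,1,1).

The boundary map ∂_2: C_2 → C_1 acts by ∂[p,q,r] = [q,r] − [p,r] + [p,q]. For instance
  ∂[3,5,7] = [5,7] − [3,7] + [3,5],
  ∂[0,4,5] = [4,5] − [0,5] + [0,4].
The resulting 24×16 matrix has rank 15, and its Smith normal form has invariant factors (1,1,1,1,1,1,1,1,1,1,1,1,1,1,1).

Reading off H_k = ker ∂_k / im ∂_{k+1}:

  H_2: rank ker ∂_2 − rank ∂_3 = (16 − 15) − 0 = 1, and there is no ∂_3, so H_2 = Z.

(K is a triangulation of the torus T^2.)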